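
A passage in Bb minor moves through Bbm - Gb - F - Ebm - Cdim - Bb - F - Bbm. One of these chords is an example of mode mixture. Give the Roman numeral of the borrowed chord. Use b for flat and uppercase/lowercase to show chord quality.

In Bb minor (with V from harmonic minor) the diatonic chords are Bbm, Cdim, Db, Ebm, F, Gb, Ab. Bbm, Gb, F, Ebm and Cdim all belong to that set. Bb (Bb–D–F) is not: scale degree 1 in Bb minor carries Bbm (i). In Bb major the chord on that degree is Bb, so here it functions as I, borrowed from the parallel major.

I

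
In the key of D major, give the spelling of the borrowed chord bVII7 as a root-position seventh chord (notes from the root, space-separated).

C E G Bb

The root of bVII7 is the lowered 7th degree: C# becomes C. Stacking thirds in D minor on C gives C–E–G–Bb.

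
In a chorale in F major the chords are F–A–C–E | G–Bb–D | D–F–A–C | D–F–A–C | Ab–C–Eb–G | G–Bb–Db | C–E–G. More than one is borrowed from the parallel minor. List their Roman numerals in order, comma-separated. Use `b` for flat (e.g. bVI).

In F major the diatonic chords are F, Gm, Am, Bb, C, Dm, Edim. F–A–C–E = Fmaj7, G–Bb–D = Gm, D–F–A–C = Dm7 and C–E–G = C are all diatonic. But Ab–C–Eb–G is foreign: the diatonic iii on degree 3 is Am, whereas Abmaj7 comes from F minor. It is labeled bIIImaj7. But G–Bb–Db is foreign: the diatonic ii on degree 2 is Gm, whereas Gdim comes from F minor. It is labeled ii°.

bIIImaj7, ii°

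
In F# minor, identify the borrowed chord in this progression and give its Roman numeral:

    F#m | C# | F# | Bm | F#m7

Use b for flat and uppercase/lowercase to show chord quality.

I

F# minor has the diatonic set F#m, G#dim, A, Bm, C#, D, E (with V from harmonic minor). Of the given chords, F#m, C#, Bm and F#m7 are diatonic. F# (F#–A#–C#) is not: scale degree 1 in F# minor carries F#m (i). In F# major the chord on that degree is F#, so here it functions as I, borrowed from the parallel major.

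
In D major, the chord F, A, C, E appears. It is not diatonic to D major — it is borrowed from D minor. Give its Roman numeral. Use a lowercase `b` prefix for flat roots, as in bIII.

F is the lowered form of scale degree 3 in D major (the diatonic degree 3 is F#). F–A–C–E is a major-seventh chord — the form found in D minor, not the diatonic iii (F#m). Borrowed into D major it is written bIIImaj7.

bIIImaj7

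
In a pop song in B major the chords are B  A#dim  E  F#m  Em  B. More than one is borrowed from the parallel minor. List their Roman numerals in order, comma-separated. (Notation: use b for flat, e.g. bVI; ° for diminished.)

v, iv

B major has the diatonic set B, C#m, D#m, E, F#, G#m, A#dim. Of the given chords, B, A#dim and E are diatonic. F#m (F#–A–C#) doesn't fit — on degree 5 B major would have F# (V). F#m is the degree-5 chord of B minor, so it is the borrowed v. Em (E–G–B) is not: scale degree 4 in B major carries E (IV). In B minor the chord on that degree is Em, so here it functions as iv, borrowed from the parallel minor.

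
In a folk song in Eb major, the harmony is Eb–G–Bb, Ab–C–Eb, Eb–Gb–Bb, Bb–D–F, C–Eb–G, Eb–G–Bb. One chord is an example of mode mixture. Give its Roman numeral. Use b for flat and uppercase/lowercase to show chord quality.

i

The diatonic triads in Eb major are Eb, Fm, Gm, Ab, Bb, Cm, Ddim. Of the given chords, Eb–G–Bb = Eb, Ab–C–Eb = Ab, Bb–D–F = Bb and C–Eb–G = Cm are diatonic. Eb–Gb–Bb is not: scale degree 1 in Eb major carries Eb (I). In Eb minor the chord on that degree is Ebm, so here it functions as i, borrowed from the parallel minor.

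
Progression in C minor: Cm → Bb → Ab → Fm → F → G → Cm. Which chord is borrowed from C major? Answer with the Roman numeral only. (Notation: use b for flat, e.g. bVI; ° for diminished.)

IV

The diatonic triads in C minor (with V from harmonic minor) are Cm, Ddim, Eb, Fm, G, Ab, Bb. Cm, Bb, Ab, Fm and G all belong to that set. F (F–A–C) is not: scale degree 4 in C minor carries Fm (iv). In C major the chord on that degree is F, so here it functions as IV, borrowed from the parallel major.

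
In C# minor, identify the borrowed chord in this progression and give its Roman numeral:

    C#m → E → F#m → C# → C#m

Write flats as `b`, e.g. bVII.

I

In C# minor (with V from harmonic minor) the diatonic chords are C#m, D#dim, E, F#m, G#, A, B. C#m, E and F#m are all diatonic. C# (C#–E#–G#) doesn't fit — on degree 1 C# minor would have C#m (i). C# is the degree-1 chord of C# major, so it is the borrowed I.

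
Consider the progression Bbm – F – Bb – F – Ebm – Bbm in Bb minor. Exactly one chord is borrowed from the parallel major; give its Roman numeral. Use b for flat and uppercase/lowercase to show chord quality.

In Bb minor (with V from harmonic minor) the diatonic chords are Bbm, Cdim, Db, Ebm, F, Gb, Ab. Bbm, F and Ebm all belong to that set. But Bb (Bb–D–F) is foreign: the diatonic i on degree 1 is Bbm, whereas Bb comes from Bb major. It is labeled I.

I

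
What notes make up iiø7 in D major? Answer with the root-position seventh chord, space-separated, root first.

E G Bb D

iiø7 is built on scale degree 2, which is E in both D major and its parallel. In D minor the chord on E is E–G–Bb–D.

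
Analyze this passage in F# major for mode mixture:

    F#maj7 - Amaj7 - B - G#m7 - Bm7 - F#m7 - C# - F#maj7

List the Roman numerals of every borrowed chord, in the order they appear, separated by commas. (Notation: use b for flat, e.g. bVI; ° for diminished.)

F# major has the diatonic set F#, G#m, A#m, B, C#, D#m, E#dim. Of the given chords, F#maj7, B, G#m7 and C# are diatonic. But Amaj7 (A–C#–E–G#) is foreign: the diatonic iii on degree 3 is A#m, whereas Amaj7 comes from F# minor. It is labeled bIIImaj7. Bm7 (B–D–F#–A) doesn't fit — on degree 4 F# major would have B (IV). Bm7 is the degree-4 chord of F# minor, so it is the borrowed iv7. F#m7 (F#–A–C#–E) doesn't fit — on degree 1 F# major would have F# (I). F#m7 is the degree-1 chord of F# minor, so it is the borrowed i7.

bIIImaj7, iv7, i7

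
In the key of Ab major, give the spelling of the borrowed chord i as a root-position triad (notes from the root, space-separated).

The root, Ab, is scale degree 1 — the same note in Ab major and Ab minor; only the chord quality changes. Stacking thirds in Ab minor on Ab gives Ab–Cb–Eb.

Ab Cb Eb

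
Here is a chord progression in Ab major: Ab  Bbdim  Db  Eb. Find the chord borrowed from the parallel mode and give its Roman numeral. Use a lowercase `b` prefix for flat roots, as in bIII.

Ab major has the diatonic set Ab, Bbm, Cm, Db, Eb, Fm, Gdim. Ab, Db and Eb are all diatonic. Bbdim (Bb–Db–Fb) doesn't fit — on degree 2 Ab major would have Bbm (ii). Bbdim is the degree-2 chord of Ab minor, so it is the borrowed ii°.

ii°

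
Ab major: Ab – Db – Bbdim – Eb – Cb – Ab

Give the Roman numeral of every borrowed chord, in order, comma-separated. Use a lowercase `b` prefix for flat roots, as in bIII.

ii°, bIII

The diatonic triads in Ab major are Ab, Bbm, Cm, Db, Eb, Fm, Gdim. Of the given chords, Ab, Db and Eb are diatonic. Bbdim (Bb–Db–Fb) is not: scale degree 2 in Ab major carries Bbm (ii). In Ab minor the chord on that degree is Bbdim, so here it functions as ii°, borrowed from the parallel minor. But Cb (Cb–Eb–Gb) is foreign: the diatonic iii on degree 3 is Cm, whereas Cb comes from Ab minor. It is labeled bIII.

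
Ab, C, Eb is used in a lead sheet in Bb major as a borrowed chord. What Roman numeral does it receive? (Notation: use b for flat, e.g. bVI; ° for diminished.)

The root Ab is the lowered 7th scale degree — diatonically Bb major has A there. Diatonically Bb major has Adim (vii°) on that degree; Ab–C–Eb is instead the major chord native to Bb minor, so it takes the label bVII.

bVII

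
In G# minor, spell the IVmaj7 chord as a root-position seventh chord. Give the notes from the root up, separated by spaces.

IVmaj7 is built on scale degree 4, which is C# in both G# minor and its parallel. In G# major the chord on C# is C#–E#–G#–B#.

C# E# G# B#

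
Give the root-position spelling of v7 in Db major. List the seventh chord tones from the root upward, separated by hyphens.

v7 is built on scale degree 5, which is Ab in both Db major and its parallel. Building the minor-seventh chord from the parallel minor on Ab: Ab–Cb–Eb–Gb.

Ab-Cb-Eb-Gb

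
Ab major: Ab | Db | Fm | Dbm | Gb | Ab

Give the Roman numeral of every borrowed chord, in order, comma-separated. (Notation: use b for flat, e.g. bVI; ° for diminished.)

iv, bVII

The diatonic triads in Ab major are Ab, Bbm, Cm, Db, Eb, Fm, Gdim. Of the given chords, Ab, Db and Fm are diatonic. Dbm (Db–Fb–Ab) is not: scale degree 4 in Ab major carries Db (IV). In Ab minor the chord on that degree is Dbm, so here it functions as iv, borrowed from the parallel minor. Gb (Gb–Bb–Db) is not: scale degree 7 in Ab major carries Gdim (vii°). In Ab minor the chord on that degree is Gb, so here it functions as bVII, borrowed from the parallel minor.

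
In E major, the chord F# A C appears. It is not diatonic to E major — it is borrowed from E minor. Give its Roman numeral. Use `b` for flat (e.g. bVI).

ii°

The root F# is the diatonic 2nd degree of E major; the borrowing shows in the chord quality. The diatonic chord on degree 2 would be F#m (ii), but F#–A–C is the diminished chord from E minor. As a borrowed chord it is labeled ii°.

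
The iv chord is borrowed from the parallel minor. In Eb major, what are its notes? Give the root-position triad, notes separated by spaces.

iv is built on scale degree 4, which is Ab in both Eb major and its parallel. Stacking thirds in Eb minor on Ab gives Ab–Cb–Eb.

Ab Cb Eb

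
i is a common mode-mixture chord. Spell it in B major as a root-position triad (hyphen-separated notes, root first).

B-D-F#

i is built on scale degree 1, which is B in both B major and its parallel. In B minor the chord on B is B–D–F#.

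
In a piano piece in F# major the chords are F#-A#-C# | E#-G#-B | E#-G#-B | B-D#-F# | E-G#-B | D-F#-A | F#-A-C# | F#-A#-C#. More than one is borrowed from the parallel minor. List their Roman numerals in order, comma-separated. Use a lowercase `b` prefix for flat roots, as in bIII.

bVII, bVI, i

F# major has the diatonic set F#, G#m, A#m, B, C#, D#m, E#dim. F#–A#–C# = F#, E#–G#–B = E#dim and B–D#–F# = B are all diatonic. E–G#–B doesn't fit — on degree 7 F# major would have E#dim (vii°). E is the degree-7 chord of F# minor, so it is the borrowed bVII. But D–F#–A is foreign: the diatonic vi on degree 6 is D#m, whereas D comes from F# minor. It is labeled bVI. But F#–A–C# is foreign: the diatonic I on degree 1 is F#, whereas F#m comes from F# minor. It is labeled i.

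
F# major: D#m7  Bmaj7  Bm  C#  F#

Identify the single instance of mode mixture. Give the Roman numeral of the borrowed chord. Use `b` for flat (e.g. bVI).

iv

The diatonic triads in F# major are F#, G#m, A#m, B, C#, D#m, E#dim. D#m7, Bmaj7, C# and F# are all diatonic. Bm (B–D–F#) is not: scale degree 4 in F# major carries B (IV). In F# minor the chord on that degree is Bm, so here it functions as iv, borrowed from the parallel minor.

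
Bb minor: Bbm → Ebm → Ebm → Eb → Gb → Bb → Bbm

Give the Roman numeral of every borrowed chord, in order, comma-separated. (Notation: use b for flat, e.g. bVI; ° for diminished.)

In Bb minor (with V from harmonic minor) the diatonic chords are Bbm, Cdim, Db, Ebm, F, Gb, Ab. Bbm, Ebm and Gb all belong to that set. Eb (Eb–G–Bb) is not: scale degree 4 in Bb minor carries Ebm (iv). In Bb major the chord on that degree is Eb, so here it functions as IV, borrowed from the parallel major. Bb (Bb–D–F) is not: scale degree 1 in Bb minor carries Bbm (i). In Bb major the chord on that degree is Bb, so here it functions as I, borrowed from the parallel major.

IV, I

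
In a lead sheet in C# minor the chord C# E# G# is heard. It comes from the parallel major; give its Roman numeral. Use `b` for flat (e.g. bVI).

C# is scale degree 1 in C# minor. C#–E#–G# is a major chord — the form found in C# major, not the diatonic i (C#m). Borrowed into C# minor it is written I.

I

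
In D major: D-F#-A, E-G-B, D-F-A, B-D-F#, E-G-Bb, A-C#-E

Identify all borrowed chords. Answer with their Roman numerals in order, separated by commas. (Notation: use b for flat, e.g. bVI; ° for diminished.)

D major has the diatonic set D, Em, F#m, G, A, Bm, C#dim. D–F#–A = D, E–G–B = Em, B–D–F# = Bm and A–C#–E = A are all diatonic. But D–F–A is foreign: the diatonic I on degree 1 is D, whereas Dm comes from D minor. It is labeled i. E–G–Bb is not: scale degree 2 in D major carries Em (ii). In D minor the chord on that degree is Edim, so here it functions as ii°, borrowed from the parallel minor.

i, ii°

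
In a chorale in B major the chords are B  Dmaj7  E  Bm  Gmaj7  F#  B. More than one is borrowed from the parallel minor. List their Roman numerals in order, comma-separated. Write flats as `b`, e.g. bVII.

In B major the diatonic chords are B, C#m, D#m, E, F#, G#m, A#dim. Of the given chords, B, E and F# are diatonic. Dmaj7 (D–F#–A–C#) is not: scale degree 3 in B major carries D#m (iii). In B minor the chord on that degree is Dmaj7, so here it functions as bIIImaj7, borrowed from the parallel minor. Bm (B–D–F#) is not: scale degree 1 in B major carries B (I). In B minor the chord on that degree is Bm, so here it functions as i, borrowed from the parallel minor. Gmaj7 (G–B–D–F#) doesn't fit — on degree 6 B major would have G#m (vi). Gmaj7 is the degree-6 chord of B minor, so it is the borrowed bVImaj7.

bIIImaj7, i, bVImaj7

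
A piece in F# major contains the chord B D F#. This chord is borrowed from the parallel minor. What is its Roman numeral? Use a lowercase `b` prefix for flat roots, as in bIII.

iv

The root B is the diatonic 4th degree of F# major; the borrowing shows in the chord quality. Diatonically F# major has B (IV) on that degree; B–D–F# is instead the minor chord native to F# minor, so it takes the label iv.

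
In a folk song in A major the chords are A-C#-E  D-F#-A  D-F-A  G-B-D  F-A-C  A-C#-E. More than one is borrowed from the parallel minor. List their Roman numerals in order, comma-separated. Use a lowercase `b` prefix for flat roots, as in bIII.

iv, bVII, bVI

The diatonic triads in A major are A, Bm, C#m, D, E, F#m, G#dim. A–C#–E = A and D–F#–A = D both belong to that set. D–F–A doesn't fit — on degree 4 A major would have D (IV). Dm is the degree-4 chord of A minor, so it is the borrowed iv. But G–B–D is foreign: the diatonic vii° on degree 7 is G#dim, whereas G comes from A minor. It is labeled bVII. F–A–C is not: scale degree 6 in A major carries F#m (vi). In A minor the chord on that degree is F, so here it functions as bVI, borrowed from the parallel minor.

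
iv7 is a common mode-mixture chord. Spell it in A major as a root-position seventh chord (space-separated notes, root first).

The root, D, is scale degree 4 — the same note in A major and A minor; only the chord quality changes. Stacking thirds in A minor on D gives D–F–A–C.

D F A C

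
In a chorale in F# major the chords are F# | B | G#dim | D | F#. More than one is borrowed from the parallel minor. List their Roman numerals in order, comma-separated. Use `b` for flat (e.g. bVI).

The diatonic triads in F# major are F#, G#m, A#m, B, C#, D#m, E#dim. F# and B are both diatonic. G#dim (G#–B–D) is not: scale degree 2 in F# major carries G#m (ii). In F# minor the chord on that degree is G#dim, so here it functions as ii°, borrowed from the parallel minor. D (D–F#–A) doesn't fit — on degree 6 F# major would have D#m (vi). D is the degree-6 chord of F# minor, so it is the borrowed bVI.

ii°, bVI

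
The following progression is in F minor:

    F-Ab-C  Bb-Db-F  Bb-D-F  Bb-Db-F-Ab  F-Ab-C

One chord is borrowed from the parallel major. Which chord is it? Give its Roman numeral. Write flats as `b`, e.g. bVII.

The diatonic triads in F minor (with V from harmonic minor) are Fm, Gdim, Ab, Bbm, C, Db, Eb. F–Ab–C = Fm, Bb–Db–F = Bbm and Bb–Db–F–Ab = Bbm7 are all diatonic. Bb–D–F is not: scale degree 4 in F minor carries Bbm (iv). In F major the chord on that degree is Bb, so here it functions as IV, borrowed from the parallel major.

IV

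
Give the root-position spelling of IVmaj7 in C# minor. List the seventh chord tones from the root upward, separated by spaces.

F# A# C# E#

The root, F#, is scale degree 4 — the same note in C# minor and C# major; only the chord quality changes. In C# major the chord on F# is F#–A#–C#–E#.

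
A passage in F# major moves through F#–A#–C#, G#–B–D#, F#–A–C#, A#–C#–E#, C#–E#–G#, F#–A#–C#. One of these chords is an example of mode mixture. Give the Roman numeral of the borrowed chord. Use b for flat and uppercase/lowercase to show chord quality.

i

The diatonic triads in F# major are F#, G#m, A#m, B, C#, D#m, E#dim. F#–A#–C# = F#, G#–B–D# = G#m, A#–C#–E# = A#m and C#–E#–G# = C# are all diatonic. F#–A–C# is not: scale degree 1 in F# major carries F# (I). In F# minor the chord on that degree is F#m, so here it functions as i, borrowed from the parallel minor.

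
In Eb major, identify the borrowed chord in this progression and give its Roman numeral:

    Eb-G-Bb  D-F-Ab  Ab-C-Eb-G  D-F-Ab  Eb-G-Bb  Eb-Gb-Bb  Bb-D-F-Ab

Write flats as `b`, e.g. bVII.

Eb major has the diatonic set Eb, Fm, Gm, Ab, Bb, Cm, Ddim. Eb–G–Bb = Eb, D–F–Ab = Ddim, Ab–C–Eb–G = Abmaj7 and Bb–D–F–Ab = Bb7 are all diatonic. But Eb–Gb–Bb is foreign: the diatonic I on degree 1 is Eb, whereas Ebm comes from Eb minor. It is labeled i.

i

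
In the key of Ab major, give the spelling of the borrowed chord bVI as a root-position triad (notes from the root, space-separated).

Fb Ab Cb

bVI is built on the lowered scale degree 6. In Ab major degree 6 is F; lowered it becomes Fb. In Ab minor the chord on Fb is Fb–Ab–Cb.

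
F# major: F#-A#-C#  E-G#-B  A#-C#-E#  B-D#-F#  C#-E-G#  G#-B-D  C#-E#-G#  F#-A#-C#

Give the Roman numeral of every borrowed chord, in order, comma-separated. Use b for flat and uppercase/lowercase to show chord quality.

F# major has the diatonic set F#, G#m, A#m, B, C#, D#m, E#dim. F#–A#–C# = F#, A#–C#–E# = A#m, B–D#–F# = B and C#–E#–G# = C# are all diatonic. E–G#–B is not: scale degree 7 in F# major carries E#dim (vii°). In F# minor the chord on that degree is E, so here it functions as bVII, borrowed from the parallel minor. C#–E–G# is not: scale degree 5 in F# major carries C# (V). In F# minor the chord on that degree is C#m, so here it functions as v, borrowed from the parallel minor. G#–B–D is not: scale degree 2 in F# major carries G#m (ii). In F# minor the chord on that degree is G#dim, so here it functions as ii°, borrowed from the parallel minor.

bVII, v, ii°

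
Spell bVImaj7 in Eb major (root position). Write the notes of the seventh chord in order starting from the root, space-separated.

Scale degree 6 in Eb major is C. bVImaj7 uses the lowered form, Cb, taken from Eb minor. Stacking thirds in Eb minor on Cb gives Cb–Eb–Gb–Bb.

Cb Eb Gb Bb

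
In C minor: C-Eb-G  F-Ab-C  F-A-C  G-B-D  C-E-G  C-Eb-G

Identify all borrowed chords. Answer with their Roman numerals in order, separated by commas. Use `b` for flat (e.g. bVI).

C minor has the diatonic set Cm, Ddim, Eb, Fm, G, Ab, Bb (with V from harmonic minor). Of the given chords, C–Eb–G = Cm, F–Ab–C = Fm and G–B–D = G are diatonic. F–A–C doesn't fit — on degree 4 C minor would have Fm (iv). F is the degree-4 chord of C major, so it is the borrowed IV. But C–E–G is foreign: the diatonic i on degree 1 is Cm, whereas C comes from C major. It is labeled I.

IV, I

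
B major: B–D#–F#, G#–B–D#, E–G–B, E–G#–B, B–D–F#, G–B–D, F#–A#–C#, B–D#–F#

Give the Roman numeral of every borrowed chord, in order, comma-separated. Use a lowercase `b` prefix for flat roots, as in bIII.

iv, i, bVI

B major has the diatonic set B, C#m, D#m, E, F#, G#m, A#dim. Of the given chords, B–D#–F# = B, G#–B–D# = G#m, E–G#–B = E and F#–A#–C# = F# are diatonic. But E–G–B is foreign: the diatonic IV on degree 4 is E, whereas Em comes from B minor. It is labeled iv. But B–D–F# is foreign: the diatonic I on degree 1 is B, whereas Bm comes from B minor. It is labeled i. G–B–D is not: scale degree 6 in B major carries G#m (vi). In B minor the chord on that degree is G, so here it functions as bVI, borrowed from the parallel minor.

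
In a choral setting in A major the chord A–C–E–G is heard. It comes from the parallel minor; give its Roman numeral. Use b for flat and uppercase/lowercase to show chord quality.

The root A is the diatonic 1st degree of A major; the borrowing shows in the chord quality. A–C–E–G is a minor-seventh chord — the form found in A minor, not the diatonic I (A). Borrowed into A major it is written i7.

i7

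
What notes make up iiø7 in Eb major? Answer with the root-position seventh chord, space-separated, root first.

iiø7 is built on scale degree 2, which is F in both Eb major and its parallel. Building the half-diminished-seventh chord from the parallel minor on F: F–Ab–Cb–Eb.

F Ab Cb Eb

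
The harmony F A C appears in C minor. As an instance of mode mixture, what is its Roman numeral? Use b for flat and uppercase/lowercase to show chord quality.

IV

The root F is the diatonic 4th degree of C minor; the borrowing shows in the chord quality. Diatonically C minor has Fm (iv) on that degree; F–A–C is instead the major chord native to C major, so it takes the label IV.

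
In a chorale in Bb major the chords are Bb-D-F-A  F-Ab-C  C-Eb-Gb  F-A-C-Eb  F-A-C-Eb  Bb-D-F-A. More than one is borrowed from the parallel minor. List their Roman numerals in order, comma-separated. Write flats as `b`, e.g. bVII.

v, ii°

In Bb major the diatonic chords are Bb, Cm, Dm, Eb, F, Gm, Adim. Of the given chords, Bb–D–F–A = Bbmaj7 and F–A–C–Eb = F7 are diatonic. But F–Ab–C is foreign: the diatonic V on degree 5 is F, whereas Fm comes from Bb minor. It is labeled v. C–Eb–Gb is not: scale degree 2 in Bb major carries Cm (ii). In Bb minor the chord on that degree is Cdim, so here it functions as ii°, borrowed from the parallel minor.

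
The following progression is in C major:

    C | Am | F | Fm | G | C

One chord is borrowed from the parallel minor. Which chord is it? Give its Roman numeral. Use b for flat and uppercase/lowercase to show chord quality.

In C major the diatonic chords are C, Dm, Em, F, G, Am, Bdim. Of the given chords, C, Am, F and G are diatonic. But Fm (F–Ab–C) is foreign: the diatonic IV on degree 4 is F, whereas Fm comes from C minor. It is labeled iv.

iv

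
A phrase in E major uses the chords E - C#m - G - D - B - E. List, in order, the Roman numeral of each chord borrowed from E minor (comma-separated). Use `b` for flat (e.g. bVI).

In E major the diatonic chords are E, F#m, G#m, A, B, C#m, D#dim. E, C#m and B are all diatonic. But G (G–B–D) is foreign: the diatonic iii on degree 3 is G#m, whereas G comes from E minor. It is labeled bIII. But D (D–F#–A) is foreign: the diatonic vii° on degree 7 is D#dim, whereas D comes from E minor. It is labeled bVII.

bIII, bVII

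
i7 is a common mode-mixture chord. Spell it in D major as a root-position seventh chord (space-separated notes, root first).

D F A C

The root, D, is scale degree 1 — the same note in D major and D minor; only the chord quality changes. In D minor the chord on D is D–F–A–C.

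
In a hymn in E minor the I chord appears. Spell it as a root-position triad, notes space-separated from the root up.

E G# B

I is built on scale degree 1, which is E in both E minor and its parallel. In E major the chord on E is E–G#–B.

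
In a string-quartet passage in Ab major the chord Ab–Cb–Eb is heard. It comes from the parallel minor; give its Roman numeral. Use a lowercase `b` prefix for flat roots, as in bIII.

The root Ab is the diatonic 1st degree of Ab major; the borrowing shows in the chord quality. Diatonically Ab major has Ab (I) on that degree; Ab–Cb–Eb is instead the minor chord native to Ab minor, so it takes the label i.

i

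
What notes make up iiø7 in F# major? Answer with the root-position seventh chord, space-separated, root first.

G# B D F#

The root, G#, is scale degree 2 — the same note in F# major and F# minor; only the chord quality changes. In F# minor the chord on G# is G#–B–D–F#.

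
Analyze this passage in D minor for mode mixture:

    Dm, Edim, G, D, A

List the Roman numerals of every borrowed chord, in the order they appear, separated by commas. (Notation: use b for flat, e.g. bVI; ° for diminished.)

D minor has the diatonic set Dm, Edim, F, Gm, A, Bb, C (with V from harmonic minor). Dm, Edim and A all belong to that set. G (G–B–D) is not: scale degree 4 in D minor carries Gm (iv). In D major the chord on that degree is G, so here it functions as IV, borrowed from the parallel major. D (D–F#–A) is not: scale degree 1 in D minor carries Dm (i). In D major the chord on that degree is D, so here it functions as I, borrowed from the parallel major.

IV, I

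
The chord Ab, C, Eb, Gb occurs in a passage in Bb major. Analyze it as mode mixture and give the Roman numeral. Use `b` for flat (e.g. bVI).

bVII7

In Bb major scale degree 7 is A; Ab is its lowered form, from Bb minor. The diatonic chord on degree 7 would be Adim (vii°), but Ab–C–Eb–Gb is the dominant-seventh chord from Bb minor. As a borrowed chord it is labeled bVII7.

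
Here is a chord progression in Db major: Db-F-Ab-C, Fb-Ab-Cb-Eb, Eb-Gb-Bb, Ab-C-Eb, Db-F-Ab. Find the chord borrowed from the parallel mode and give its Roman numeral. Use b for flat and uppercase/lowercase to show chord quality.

bIIImaj7

The diatonic triads in Db major are Db, Ebm, Fm, Gb, Ab, Bbm, Cdim. Db–F–Ab–C = Dbmaj7, Eb–Gb–Bb = Ebm, Ab–C–Eb = Ab and Db–F–Ab = Db are all diatonic. Fb–Ab–Cb–Eb is not: scale degree 3 in Db major carries Fm (iii). In Db minor the chord on that degree is Fbmaj7, so here it functions as bIIImaj7, borrowed from the parallel minor.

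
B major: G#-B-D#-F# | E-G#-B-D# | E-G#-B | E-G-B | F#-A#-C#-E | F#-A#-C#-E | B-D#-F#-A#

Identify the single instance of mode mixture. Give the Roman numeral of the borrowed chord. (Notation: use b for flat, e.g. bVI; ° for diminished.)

In B major the diatonic chords are B, C#m, D#m, E, F#, G#m, A#dim. Of the given chords, G#–B–D#–F# = G#m7, E–G#–B–D# = Emaj7, E–G#–B = E, F#–A#–C#–E = F#7 and B–D#–F#–A# = Bmaj7 are diatonic. But E–G–B is foreign: the diatonic IV on degree 4 is E, whereas Em comes from B minor. It is labeled iv.

iv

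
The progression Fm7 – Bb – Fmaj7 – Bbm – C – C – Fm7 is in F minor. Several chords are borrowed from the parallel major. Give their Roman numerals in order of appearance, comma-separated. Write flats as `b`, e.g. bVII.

IV, Imaj7

In F minor (with V from harmonic minor) the diatonic chords are Fm, Gdim, Ab, Bbm, C, Db, Eb. Fm7, Bbm and C are all diatonic. Bb (Bb–D–F) doesn't fit — on degree 4 F minor would have Bbm (iv). Bb is the degree-4 chord of F major, so it is the borrowed IV. But Fmaj7 (F–A–C–E) is foreign: the diatonic i on degree 1 is Fm, whereas Fmaj7 comes from F major. It is labeled Imaj7.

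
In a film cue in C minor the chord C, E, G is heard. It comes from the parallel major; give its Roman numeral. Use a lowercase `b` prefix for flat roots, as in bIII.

I

C is scale degree 1 in C minor. C–E–G is a major chord — the form found in C major, not the diatonic i (Cm). Borrowed into C minor it is written I.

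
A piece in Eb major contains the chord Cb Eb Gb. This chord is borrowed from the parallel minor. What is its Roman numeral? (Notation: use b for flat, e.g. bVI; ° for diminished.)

The root Cb is the lowered 6th scale degree — diatonically Eb major has C there. Diatonically Eb major has Cm (vi) on that degree; Cb–Eb–Gb is instead the major chord native to Eb minor, so it takes the label bVI.

bVI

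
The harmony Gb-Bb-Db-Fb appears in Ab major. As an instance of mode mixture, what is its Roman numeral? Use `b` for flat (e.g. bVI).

bVII7

The root Gb is the lowered 7th scale degree — diatonically Ab major has G there. The diatonic chord on degree 7 would be Gdim (vii°), but Gb–Bb–Db–Fb is the dominant-seventh chord from Ab minor. As a borrowed chord it is labeled bVII7.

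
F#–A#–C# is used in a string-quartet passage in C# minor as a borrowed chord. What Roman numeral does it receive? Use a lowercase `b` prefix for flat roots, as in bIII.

IV

The root F# is the diatonic 4th degree of C# minor; the borrowing shows in the chord quality. The diatonic chord on degree 4 would be F#m (iv), but F#–A#–C# is the major chord from C# major. As a borrowed chord it is labeled IV.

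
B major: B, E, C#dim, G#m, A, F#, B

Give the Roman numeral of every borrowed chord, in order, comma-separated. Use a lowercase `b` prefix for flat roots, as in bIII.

ii°, bVII

In B major the diatonic chords are B, C#m, D#m, E, F#, G#m, A#dim. B, E, G#m and F# are all diatonic. C#dim (C#–E–G) doesn't fit — on degree 2 B major would have C#m (ii). C#dim is the degree-2 chord of B minor, so it is the borrowed ii°. But A (A–C#–E) is foreign: the diatonic vii° on degree 7 is A#dim, whereas A comes from B minor. It is labeled bVII.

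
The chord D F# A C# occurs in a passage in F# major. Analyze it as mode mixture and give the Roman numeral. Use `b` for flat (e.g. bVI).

In F# major scale degree 6 is D#; D is its lowered form, from F# minor. Diatonically F# major has D#m (vi) on that degree; D–F#–A–C# is instead the major-seventh chord native to F# minor, so it takes the label bVImaj7.

bVImaj7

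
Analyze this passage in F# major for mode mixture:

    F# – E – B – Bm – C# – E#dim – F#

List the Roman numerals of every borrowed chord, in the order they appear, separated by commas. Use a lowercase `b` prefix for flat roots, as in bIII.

bVII, iv

In F# major the diatonic chords are F#, G#m, A#m, B, C#, D#m, E#dim. Of the given chords, F#, B, C# and E#dim are diatonic. But E (E–G#–B) is foreign: the diatonic vii° on degree 7 is E#dim, whereas E comes from F# minor. It is labeled bVII. Bm (B–D–F#) is not: scale degree 4 in F# major carries B (IV). In F# minor the chord on that degree is Bm, so here it functions as iv, borrowed from the parallel minor.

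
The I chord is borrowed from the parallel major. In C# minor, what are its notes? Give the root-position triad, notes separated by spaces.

The root, C#, is scale degree 1 — the same note in C# minor and C# major; only the chord quality changes. In C# major the chord on C# is C#–E#–G#.

C# E# G#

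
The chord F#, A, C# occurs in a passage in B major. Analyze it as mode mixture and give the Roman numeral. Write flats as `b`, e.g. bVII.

v

F# is scale degree 5 in B major. The diatonic chord on degree 5 would be F# (V), but F#–A–C# is the minor chord from B minor. As a borrowed chord it is labeled v.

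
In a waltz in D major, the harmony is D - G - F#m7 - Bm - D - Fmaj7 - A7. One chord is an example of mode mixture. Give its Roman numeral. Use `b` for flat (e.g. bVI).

bIIImaj7

In D major the diatonic chords are D, Em, F#m, G, A, Bm, C#dim. D, G, F#m7, Bm and A7 are all diatonic. Fmaj7 (F–A–C–E) is not: scale degree 3 in D major carries F#m (iii). In D minor the chord on that degree is Fmaj7, so here it functions as bIIImaj7, borrowed from the parallel minor.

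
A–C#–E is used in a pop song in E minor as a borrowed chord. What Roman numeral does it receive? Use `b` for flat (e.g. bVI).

IV

A is scale degree 4 in E minor. The diatonic chord on degree 4 would be Am (iv), but A–C#–E is the major chord from E major. As a borrowed chord it is labeled IV.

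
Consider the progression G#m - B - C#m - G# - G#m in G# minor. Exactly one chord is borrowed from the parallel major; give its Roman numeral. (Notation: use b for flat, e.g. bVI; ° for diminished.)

In G# minor (with V from harmonic minor) the diatonic chords are G#m, A#dim, B, C#m, D#, E, F#. G#m, B and C#m are all diatonic. G# (G#–B#–D#) is not: scale degree 1 in G# minor carries G#m (i). In G# major the chord on that degree is G#, so here it functions as I, borrowed from the parallel major.

I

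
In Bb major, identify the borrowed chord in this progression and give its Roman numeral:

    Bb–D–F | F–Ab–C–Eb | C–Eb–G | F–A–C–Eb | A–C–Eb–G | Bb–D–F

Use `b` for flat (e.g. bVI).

Bb major has the diatonic set Bb, Cm, Dm, Eb, F, Gm, Adim. Bb–D–F = Bb, C–Eb–G = Cm, F–A–C–Eb = F7 and A–C–Eb–G = Am7b5 are all diatonic. F–Ab–C–Eb is not: scale degree 5 in Bb major carries F (V). In Bb minor the chord on that degree is Fm7, so here it functions as v7, borrowed from the parallel minor.

v7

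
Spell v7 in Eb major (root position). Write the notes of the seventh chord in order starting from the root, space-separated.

v7 is built on scale degree 5, which is Bb in both Eb major and its parallel. Building the minor-seventh chord from the parallel minor on Bb: Bb–Db–F–Ab.

Bb Db F Ab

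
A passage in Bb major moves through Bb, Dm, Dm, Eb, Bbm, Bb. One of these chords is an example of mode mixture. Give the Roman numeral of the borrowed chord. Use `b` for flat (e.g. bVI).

Bb major has the diatonic set Bb, Cm, Dm, Eb, F, Gm, Adim. Bb, Dm and Eb are all diatonic. Bbm (Bb–Db–F) is not: scale degree 1 in Bb major carries Bb (I). In Bb minor the chord on that degree is Bbm, so here it functions as i, borrowed from the parallel minor.

i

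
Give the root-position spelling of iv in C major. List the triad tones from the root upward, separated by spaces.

F Ab C

iv is built on scale degree 4, which is F in both C major and its parallel. Building the minor chord from the parallel minor on F: F–Ab–C.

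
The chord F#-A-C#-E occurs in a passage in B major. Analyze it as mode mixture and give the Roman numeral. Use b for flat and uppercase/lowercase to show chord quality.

v7

F# is scale degree 5 in B major. F#–A–C#–E is a minor-seventh chord — the form found in B minor, not the diatonic V (F#). Borrowed into B major it is written v7.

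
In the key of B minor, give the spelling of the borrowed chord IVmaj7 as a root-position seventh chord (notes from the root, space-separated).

E G# B D#

The root, E, is scale degree 4 — the same note in B minor and B major; only the chord quality changes. Stacking thirds in B major on E gives E–G#–B–D#.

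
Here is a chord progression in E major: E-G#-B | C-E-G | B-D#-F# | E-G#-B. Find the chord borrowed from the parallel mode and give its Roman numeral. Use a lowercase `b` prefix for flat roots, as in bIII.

bVI

The diatonic triads in E major are E, F#m, G#m, A, B, C#m, D#dim. Of the given chords, E–G#–B = E and B–D#–F# = B are diatonic. But C–E–G is foreign: the diatonic vi on degree 6 is C#m, whereas C comes from E minor. It is labeled bVI.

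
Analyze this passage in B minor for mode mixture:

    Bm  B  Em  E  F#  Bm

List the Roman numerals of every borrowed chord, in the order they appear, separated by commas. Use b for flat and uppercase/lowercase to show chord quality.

I, IV

B minor has the diatonic set Bm, C#dim, D, Em, F#, G, A (with V from harmonic minor). Bm, Em and F# are all diatonic. But B (B–D#–F#) is foreign: the diatonic i on degree 1 is Bm, whereas B comes from B major. It is labeled I. E (E–G#–B) doesn't fit — on degree 4 B minor would have Em (iv). E is the degree-4 chord of B major, so it is the borrowed IV.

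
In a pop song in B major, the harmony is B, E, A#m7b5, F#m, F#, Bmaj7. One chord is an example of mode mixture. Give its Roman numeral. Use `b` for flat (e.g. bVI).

In B major the diatonic chords are B, C#m, D#m, E, F#, G#m, A#dim. B, E, A#m7b5, F# and Bmaj7 are all diatonic. F#m (F#–A–C#) is not: scale degree 5 in B major carries F# (V). In B minor the chord on that degree is F#m, so here it functions as v, borrowed from the parallel minor.

v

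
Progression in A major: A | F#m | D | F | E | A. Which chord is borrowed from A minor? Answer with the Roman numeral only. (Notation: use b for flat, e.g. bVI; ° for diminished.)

A major has the diatonic set A, Bm, C#m, D, E, F#m, G#dim. Of the given chords, A, F#m, D and E are diatonic. F (F–A–C) doesn't fit — on degree 6 A major would have F#m (vi). F is the degree-6 chord of A minor, so it is the borrowed bVI.

bVI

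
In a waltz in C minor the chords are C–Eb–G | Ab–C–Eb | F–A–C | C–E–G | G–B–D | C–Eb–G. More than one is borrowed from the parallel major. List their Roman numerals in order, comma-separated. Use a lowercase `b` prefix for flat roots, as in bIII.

In C minor (with V from harmonic minor) the diatonic chords are Cm, Ddim, Eb, Fm, G, Ab, Bb. C–Eb–G = Cm, Ab–C–Eb = Ab and G–B–D = G all belong to that set. F–A–C is not: scale degree 4 in C minor carries Fm (iv). In C major the chord on that degree is F, so here it functions as IV, borrowed from the parallel major. C–E–G doesn't fit — on degree 1 C minor would have Cm (i). C is the degree-1 chord of C major, so it is the borrowed I.

IV, I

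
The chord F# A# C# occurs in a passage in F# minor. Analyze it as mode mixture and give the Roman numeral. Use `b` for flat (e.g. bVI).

I

The root F# is the diatonic 1st degree of F# minor; the borrowing shows in the chord quality. Diatonically F# minor has F#m (i) on that degree; F#–A#–C# is instead the major chord native to F# major, so it takes the label I.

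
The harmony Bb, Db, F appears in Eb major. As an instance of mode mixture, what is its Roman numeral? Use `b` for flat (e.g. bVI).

v

The root Bb is the diatonic 5th degree of Eb major; the borrowing shows in the chord quality. Bb–Db–F is a minor chord — the form found in Eb minor, not the diatonic V (Bb). Borrowed into Eb major it is written v.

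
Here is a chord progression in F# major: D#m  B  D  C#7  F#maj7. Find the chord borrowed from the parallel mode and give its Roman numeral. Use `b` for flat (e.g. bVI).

F# major has the diatonic set F#, G#m, A#m, B, C#, D#m, E#dim. D#m, B, C#7 and F#maj7 all belong to that set. D (D–F#–A) doesn't fit — on degree 6 F# major would have D#m (vi). D is the degree-6 chord of F# minor, so it is the borrowed bVI.

bVI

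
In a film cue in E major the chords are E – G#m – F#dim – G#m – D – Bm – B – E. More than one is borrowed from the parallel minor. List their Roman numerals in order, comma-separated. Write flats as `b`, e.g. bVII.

ii°, bVII, v

The diatonic triads in E major are E, F#m, G#m, A, B, C#m, D#dim. E, G#m and B all belong to that set. F#dim (F#–A–C) is not: scale degree 2 in E major carries F#m (ii). In E minor the chord on that degree is F#dim, so here it functions as ii°, borrowed from the parallel minor. D (D–F#–A) doesn't fit — on degree 7 E major would have D#dim (vii°). D is the degree-7 chord of E minor, so it is the borrowed bVII. Bm (B–D–F#) is not: scale degree 5 in E major carries B (V). In E minor the chord on that degree is Bm, so here it functions as v, borrowed from the parallel minor.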